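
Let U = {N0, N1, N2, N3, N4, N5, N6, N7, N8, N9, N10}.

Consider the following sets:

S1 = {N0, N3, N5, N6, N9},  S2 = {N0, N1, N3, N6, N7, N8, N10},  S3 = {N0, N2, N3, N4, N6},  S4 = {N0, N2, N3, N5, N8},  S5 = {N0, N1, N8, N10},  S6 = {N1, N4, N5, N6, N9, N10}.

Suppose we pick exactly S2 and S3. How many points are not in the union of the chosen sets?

Union of S2, S3 = {N0, N1, N2, N3, N4, N6, N7, N8, N10}.
Not covered: N5, N9 — 2 points.

2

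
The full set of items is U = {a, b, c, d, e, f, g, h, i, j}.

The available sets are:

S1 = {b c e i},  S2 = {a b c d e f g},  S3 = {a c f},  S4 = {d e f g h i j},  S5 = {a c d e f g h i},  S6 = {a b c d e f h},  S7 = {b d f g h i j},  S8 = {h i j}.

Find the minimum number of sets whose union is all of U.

2

S2 and S8 cover everything between them: the union {a, b, c, d, e, f, g, h, i, j} is all of U.
No single set has all 10 items (the largest, S5, has 8), so 2 is optimal.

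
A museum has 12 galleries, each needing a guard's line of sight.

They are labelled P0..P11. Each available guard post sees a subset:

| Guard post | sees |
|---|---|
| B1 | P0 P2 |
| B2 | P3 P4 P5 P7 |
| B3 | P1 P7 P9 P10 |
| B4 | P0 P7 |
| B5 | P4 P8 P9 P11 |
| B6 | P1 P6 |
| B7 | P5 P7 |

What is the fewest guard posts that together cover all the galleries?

Take {B1, B2, B3, B5, B6}. Their union is {P0, P1, P2, P3, P4, P5, P6, P7, P8, P9, P10, P11}, which is all 12 galleries.
No 4 of the 7 guard posts cover everything (all 35 combinations miss at least one gallery), so 5 is optimal.

5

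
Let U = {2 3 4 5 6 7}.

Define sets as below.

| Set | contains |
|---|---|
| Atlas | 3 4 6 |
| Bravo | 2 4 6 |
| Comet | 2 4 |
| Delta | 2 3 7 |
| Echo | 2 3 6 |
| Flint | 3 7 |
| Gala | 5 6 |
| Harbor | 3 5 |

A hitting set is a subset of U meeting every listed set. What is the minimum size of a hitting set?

3

H = {2, 3, 6} meets every set (each contains at least one member of H), and |H| = 3.
The sets Comet, Flint, Gala are pairwise disjoint, so any hitting set needs a separate item for each — at least 3. Hence 3 is optimal.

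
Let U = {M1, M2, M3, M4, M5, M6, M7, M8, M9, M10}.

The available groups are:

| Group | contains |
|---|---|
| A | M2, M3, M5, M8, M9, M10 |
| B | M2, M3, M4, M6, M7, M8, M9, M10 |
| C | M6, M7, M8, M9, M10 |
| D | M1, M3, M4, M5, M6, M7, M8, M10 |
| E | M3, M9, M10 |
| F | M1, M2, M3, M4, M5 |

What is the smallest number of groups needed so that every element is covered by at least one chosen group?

2

Take {B, F}. Their union is {M1, M2, M3, M4, M5, M6, M7, M8, M9, M10}, which is all 10 elements.
No single group has all 10 elements (the largest, B, has 8), so 2 is optimal.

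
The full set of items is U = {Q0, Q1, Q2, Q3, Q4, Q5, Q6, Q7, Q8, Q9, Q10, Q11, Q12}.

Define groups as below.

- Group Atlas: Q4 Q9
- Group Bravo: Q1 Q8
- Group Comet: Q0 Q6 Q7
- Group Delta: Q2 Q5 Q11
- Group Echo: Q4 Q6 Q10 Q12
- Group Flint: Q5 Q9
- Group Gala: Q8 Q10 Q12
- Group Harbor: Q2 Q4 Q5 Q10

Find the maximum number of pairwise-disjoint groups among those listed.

4

Atlas, Comet, Delta, Gala are pairwise disjoint (Atlas={Q4,Q9}; Comet={Q0,Q6,Q7}; Delta={Q2,Q5,Q11}; Gala={Q8,Q10,Q12}).
Every remaining group overlaps one of these, and no 5 of the listed groups are pairwise disjoint, so 4 is the maximum.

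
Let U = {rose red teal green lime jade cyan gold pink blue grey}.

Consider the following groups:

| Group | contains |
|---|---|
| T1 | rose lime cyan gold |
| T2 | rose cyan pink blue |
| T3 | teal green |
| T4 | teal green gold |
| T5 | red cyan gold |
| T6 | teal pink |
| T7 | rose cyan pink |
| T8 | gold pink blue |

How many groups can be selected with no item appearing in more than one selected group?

2

T3, T5 are pairwise disjoint (T3={teal,green}; T5={red,cyan,gold}).
Every remaining group overlaps one of these, and no 3 of the listed groups are pairwise disjoint, so 2 is the maximum.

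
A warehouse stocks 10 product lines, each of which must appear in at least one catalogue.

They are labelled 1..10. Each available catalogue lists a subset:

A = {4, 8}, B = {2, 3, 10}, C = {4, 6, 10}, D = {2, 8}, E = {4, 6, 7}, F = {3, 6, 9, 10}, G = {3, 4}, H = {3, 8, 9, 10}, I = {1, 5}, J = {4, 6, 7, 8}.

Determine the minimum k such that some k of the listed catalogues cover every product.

Take {B, H, I, J}. Their union is {1, 2, 3, 4, 5, 6, 7, 8, 9, 10}, which is all 10 products.
No 3 of the 10 catalogues cover everything (all 120 combinations miss at least one product), so 4 is optimal.

4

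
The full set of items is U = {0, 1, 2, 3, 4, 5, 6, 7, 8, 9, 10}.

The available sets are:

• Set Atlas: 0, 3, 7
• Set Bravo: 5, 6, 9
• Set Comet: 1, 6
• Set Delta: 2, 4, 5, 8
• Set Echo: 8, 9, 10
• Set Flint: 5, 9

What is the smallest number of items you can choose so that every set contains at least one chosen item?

4

The 4 items {3, 5, 6, 10} hit every set.
No choice of 3 items meets every set, so 4 is the minimum.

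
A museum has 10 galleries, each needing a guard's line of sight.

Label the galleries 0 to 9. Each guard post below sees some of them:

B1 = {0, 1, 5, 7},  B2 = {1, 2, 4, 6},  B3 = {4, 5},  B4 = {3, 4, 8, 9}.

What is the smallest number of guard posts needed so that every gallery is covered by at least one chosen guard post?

3

Take {B1, B2, B4}. Their union is {0, 1, 2, 3, 4, 5, 6, 7, 8, 9}, which is all 10 galleries.
Each guard post has at most 4 galleries, and 2·4 = 8 < 10 — so at least 3 guard posts are needed, and 3 is optimal.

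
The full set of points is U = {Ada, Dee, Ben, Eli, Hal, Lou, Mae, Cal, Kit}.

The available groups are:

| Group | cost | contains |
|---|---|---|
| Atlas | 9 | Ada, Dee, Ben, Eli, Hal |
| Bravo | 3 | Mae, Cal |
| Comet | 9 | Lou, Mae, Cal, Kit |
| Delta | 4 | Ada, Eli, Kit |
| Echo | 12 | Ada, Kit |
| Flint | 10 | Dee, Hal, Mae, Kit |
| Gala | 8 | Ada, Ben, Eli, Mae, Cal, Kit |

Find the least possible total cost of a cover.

18

Atlas, Comet together cover every point (Atlas ∪ Comet = {Ada, Dee, Ben, Eli, Hal, Lou, Mae, Cal, Kit}); total cost 9 + 9 = 18.
The greedy pick Delta, Bravo, Atlas, Comet costs 25; no covering selection beats 18.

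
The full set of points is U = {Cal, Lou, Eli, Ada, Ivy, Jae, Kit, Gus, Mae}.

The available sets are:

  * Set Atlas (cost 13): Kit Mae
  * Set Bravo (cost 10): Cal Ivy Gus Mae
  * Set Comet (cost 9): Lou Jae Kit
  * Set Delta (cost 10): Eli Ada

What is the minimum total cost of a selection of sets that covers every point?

Bravo, Comet, Delta together cover every point (Bravo ∪ Comet ∪ Delta = {Cal, Lou, Eli, Ada, Ivy, Jae, Kit, Gus, Mae}); total cost 10 + 9 + 10 = 29.
No covering selection has total cost below 29.

29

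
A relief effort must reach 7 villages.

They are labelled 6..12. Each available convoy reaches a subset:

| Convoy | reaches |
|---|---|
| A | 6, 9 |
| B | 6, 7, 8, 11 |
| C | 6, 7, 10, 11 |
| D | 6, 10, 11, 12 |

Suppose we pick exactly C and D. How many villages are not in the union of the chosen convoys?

Union of C, D = {6, 7, 10, 11, 12}.
Not covered: 8, 9 — 2 villages.

2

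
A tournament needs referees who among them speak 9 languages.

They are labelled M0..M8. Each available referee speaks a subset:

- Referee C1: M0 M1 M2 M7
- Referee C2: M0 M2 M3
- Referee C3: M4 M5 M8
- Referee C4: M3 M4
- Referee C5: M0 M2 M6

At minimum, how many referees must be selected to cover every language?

C1 and C3 and C4 and C5 together: C1 ∪ C3 ∪ C4 ∪ C5 = {M0, M1, M2, M3, M4, M5, M6, M7, M8} — every language is covered.
No 3 of the 5 referees cover everything (all 10 combinations miss at least one language), so 4 is optimal.

4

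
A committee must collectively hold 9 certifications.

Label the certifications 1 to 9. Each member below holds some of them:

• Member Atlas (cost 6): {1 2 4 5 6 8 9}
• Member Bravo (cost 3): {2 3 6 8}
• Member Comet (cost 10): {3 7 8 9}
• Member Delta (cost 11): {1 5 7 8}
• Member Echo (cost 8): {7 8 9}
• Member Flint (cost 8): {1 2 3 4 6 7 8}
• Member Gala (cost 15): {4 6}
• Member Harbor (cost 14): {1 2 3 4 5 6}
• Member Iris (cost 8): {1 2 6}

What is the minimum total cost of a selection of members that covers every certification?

Atlas, Flint together cover every certification (Atlas ∪ Flint = {1, 2, 3, 4, 5, 6, 7, 8, 9}); total cost 6 + 8 = 14.
The greedy pick Bravo, Atlas, Echo costs 17; no covering selection beats 14.

14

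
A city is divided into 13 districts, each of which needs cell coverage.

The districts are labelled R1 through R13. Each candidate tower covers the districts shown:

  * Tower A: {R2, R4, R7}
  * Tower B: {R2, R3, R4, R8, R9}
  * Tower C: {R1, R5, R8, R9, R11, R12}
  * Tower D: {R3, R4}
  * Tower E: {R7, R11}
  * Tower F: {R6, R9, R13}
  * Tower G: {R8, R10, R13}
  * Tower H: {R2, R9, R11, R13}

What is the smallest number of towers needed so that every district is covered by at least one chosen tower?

5

Take {B, C, E, F, G}. Their union is {R1, R2, R3, R4, R5, R6, R7, R8, R9, R10, R11, R12, R13}, which is all 13 districts.
No 4 of the 8 towers cover everything (all 70 combinations miss at least one district), so 5 is optimal.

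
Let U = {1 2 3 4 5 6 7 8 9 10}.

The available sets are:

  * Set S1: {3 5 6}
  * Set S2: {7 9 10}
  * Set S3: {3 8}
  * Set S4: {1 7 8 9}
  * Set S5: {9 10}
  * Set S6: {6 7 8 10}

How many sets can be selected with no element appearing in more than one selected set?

S1, S2 are pairwise disjoint (S1={3,5,6}; S2={7,9,10}).
Every remaining set overlaps one of these, and no 3 of the listed sets are pairwise disjoint, so 2 is the maximum.

2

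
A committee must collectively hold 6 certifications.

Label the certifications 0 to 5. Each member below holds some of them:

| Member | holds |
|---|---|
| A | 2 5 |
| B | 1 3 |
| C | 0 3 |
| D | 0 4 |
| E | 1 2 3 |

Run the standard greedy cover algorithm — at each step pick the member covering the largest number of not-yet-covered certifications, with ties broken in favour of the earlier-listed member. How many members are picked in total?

Greedy: pick E (covers 3 new) → pick D (covers 2 new) → pick A (covers 1 new). Total picks: 3.

3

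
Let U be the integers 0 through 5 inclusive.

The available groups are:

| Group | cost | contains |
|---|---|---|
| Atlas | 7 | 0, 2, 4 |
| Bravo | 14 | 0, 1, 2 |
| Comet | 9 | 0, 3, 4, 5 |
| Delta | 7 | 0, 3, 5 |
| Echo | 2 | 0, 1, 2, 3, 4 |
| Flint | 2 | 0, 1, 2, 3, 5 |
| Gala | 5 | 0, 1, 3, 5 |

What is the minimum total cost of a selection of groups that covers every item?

Echo, Flint together cover every item (Echo ∪ Flint = {0, 1, 2, 3, 4, 5}); total cost 2 + 2 = 4.
No covering selection has total cost below 4.

4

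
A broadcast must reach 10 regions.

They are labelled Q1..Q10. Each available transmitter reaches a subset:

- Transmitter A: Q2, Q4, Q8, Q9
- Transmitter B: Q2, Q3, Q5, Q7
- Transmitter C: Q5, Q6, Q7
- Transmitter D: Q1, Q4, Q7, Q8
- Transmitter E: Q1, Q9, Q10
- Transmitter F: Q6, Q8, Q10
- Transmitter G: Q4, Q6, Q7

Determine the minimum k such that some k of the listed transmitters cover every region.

Take {B, D, E, F}. Their union is {Q1, Q2, Q3, Q4, Q5, Q6, Q7, Q8, Q9, Q10}, which is all 10 regions.
No 3 of the 7 transmitters cover everything (all 35 combinations miss at least one region), so 4 is optimal.

4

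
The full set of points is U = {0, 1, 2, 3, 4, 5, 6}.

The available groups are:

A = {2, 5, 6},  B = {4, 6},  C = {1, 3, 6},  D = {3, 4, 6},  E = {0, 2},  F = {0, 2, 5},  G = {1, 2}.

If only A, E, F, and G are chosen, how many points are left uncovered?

Union of A, E, F, G = {0, 1, 2, 5, 6}.
Not covered: 3, 4 — 2 points.

2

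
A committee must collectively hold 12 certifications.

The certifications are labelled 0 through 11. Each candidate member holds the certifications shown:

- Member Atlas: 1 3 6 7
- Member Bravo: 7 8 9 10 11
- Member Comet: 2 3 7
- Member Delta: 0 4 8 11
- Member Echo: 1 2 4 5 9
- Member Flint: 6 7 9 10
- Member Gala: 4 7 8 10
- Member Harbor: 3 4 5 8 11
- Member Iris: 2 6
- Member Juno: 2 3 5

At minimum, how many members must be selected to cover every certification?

4

Atlas and Delta and Echo and Gala together: Atlas ∪ Delta ∪ Echo ∪ Gala = {0, 1, 2, 3, 4, 5, 6, 7, 8, 9, 10, 11} — every certification is covered.
No 3 of the 10 members cover everything (all 120 combinations miss at least one certification), so 4 is optimal.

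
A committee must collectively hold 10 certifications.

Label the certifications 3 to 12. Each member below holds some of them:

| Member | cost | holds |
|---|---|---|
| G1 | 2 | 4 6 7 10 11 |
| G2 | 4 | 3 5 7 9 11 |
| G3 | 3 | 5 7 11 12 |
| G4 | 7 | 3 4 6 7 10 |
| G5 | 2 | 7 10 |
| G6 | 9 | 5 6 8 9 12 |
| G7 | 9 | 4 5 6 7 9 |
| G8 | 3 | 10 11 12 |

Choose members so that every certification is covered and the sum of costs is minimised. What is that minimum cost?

G1, G2, G6 together cover every certification (G1 ∪ G2 ∪ G6 = {3, 4, 5, 6, 7, 8, 9, 10, 11, 12}); total cost 2 + 4 + 9 = 15.
The greedy pick G1, G2, G3, G6 costs 18; no covering selection beats 15.

15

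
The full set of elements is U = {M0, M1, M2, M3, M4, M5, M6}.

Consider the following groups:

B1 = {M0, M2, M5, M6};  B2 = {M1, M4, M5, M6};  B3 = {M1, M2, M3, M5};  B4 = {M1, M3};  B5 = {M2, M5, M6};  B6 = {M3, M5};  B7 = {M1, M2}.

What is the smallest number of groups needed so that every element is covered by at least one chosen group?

3

Take {B1, B2, B4}. Their union is {M0, M1, M2, M3, M4, M5, M6}, which is all 7 elements.
Only B1 contains M0, so B1 is forced; the remaining 3 elements need at least 2 more groups (each remaining group adds at most 2) — so at least 3 groups are needed, and 3 is optimal.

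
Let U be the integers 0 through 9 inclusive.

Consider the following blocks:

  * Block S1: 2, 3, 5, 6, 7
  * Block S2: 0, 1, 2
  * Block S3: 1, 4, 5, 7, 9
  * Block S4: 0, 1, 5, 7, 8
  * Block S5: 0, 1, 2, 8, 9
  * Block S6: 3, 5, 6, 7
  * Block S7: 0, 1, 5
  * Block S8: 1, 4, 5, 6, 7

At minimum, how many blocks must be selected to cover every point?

S3, S5, and S6 cover everything between them: the union {0, 1, 2, 3, 4, 5, 6, 7, 8, 9} is all of U.
No 2 of the 8 blocks cover everything (all 28 combinations miss at least one point), so 3 is optimal.

3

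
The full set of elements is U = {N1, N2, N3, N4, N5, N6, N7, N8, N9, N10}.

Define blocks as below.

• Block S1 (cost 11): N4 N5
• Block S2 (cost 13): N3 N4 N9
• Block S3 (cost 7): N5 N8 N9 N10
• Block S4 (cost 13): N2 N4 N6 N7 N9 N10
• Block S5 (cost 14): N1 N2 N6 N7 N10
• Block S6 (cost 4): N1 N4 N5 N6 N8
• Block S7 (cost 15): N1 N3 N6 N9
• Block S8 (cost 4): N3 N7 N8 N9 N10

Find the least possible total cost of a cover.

21

S4, S6, S8 together cover every element (S4 ∪ S6 ∪ S8 = {N1, N2, N3, N4, N5, N6, N7, N8, N9, N10}); total cost 13 + 4 + 4 = 21.
No covering selection has total cost below 21.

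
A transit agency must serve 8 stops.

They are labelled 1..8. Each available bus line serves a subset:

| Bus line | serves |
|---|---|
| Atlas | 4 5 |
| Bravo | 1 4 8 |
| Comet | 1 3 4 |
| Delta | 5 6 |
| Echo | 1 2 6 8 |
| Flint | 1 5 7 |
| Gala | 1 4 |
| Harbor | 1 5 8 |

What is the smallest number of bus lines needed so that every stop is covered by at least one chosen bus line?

3

Comet and Echo and Flint together: Comet ∪ Echo ∪ Flint = {1, 2, 3, 4, 5, 6, 7, 8} — every stop is covered.
Only Echo contains 2, so Echo is forced; the remaining 4 stops need at least 2 more bus lines (each remaining bus line adds at most 2) — so at least 3 bus lines are needed, and 3 is optimal.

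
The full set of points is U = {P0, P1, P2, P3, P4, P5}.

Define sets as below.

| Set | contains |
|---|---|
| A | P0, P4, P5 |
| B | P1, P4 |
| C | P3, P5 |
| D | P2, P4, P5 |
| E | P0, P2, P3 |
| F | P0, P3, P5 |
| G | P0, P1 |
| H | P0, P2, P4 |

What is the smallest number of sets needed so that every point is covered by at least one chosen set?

C and G and H together: C ∪ G ∪ H = {P0, P1, P2, P3, P4, P5} — every point is covered.
No 2 of the 8 sets cover everything (all 28 combinations miss at least one point), so 3 is optimal.

3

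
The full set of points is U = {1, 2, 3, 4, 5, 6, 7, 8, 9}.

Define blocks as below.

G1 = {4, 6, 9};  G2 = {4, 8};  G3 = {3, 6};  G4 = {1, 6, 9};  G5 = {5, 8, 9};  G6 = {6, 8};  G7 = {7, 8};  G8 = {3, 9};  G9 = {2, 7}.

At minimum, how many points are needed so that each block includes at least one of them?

Take H = {3, 6, 7, 8}. Each listed block contains at least one of these, so H is a hitting set of size 4.
No choice of 3 points meets every block, so 4 is the minimum.

4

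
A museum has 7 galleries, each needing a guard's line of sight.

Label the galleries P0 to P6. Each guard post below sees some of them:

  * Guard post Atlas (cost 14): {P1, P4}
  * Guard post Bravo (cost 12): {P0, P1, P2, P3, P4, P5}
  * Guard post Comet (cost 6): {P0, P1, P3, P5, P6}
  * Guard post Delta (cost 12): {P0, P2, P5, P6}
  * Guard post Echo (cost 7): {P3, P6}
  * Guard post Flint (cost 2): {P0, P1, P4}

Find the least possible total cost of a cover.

18

Bravo, Comet together cover every gallery (Bravo ∪ Comet = {P0, P1, P2, P3, P4, P5, P6}); total cost 12 + 6 = 18.
The greedy pick Flint, Comet, Bravo costs 20; no covering selection beats 18.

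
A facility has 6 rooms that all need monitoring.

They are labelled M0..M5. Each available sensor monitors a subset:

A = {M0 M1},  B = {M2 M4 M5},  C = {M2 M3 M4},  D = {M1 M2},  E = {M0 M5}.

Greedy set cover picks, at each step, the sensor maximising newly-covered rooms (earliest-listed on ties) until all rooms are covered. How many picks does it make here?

Greedy: pick B (covers 3 new) → pick A (covers 2 new) → pick C (covers 1 new). Total picks: 3.

3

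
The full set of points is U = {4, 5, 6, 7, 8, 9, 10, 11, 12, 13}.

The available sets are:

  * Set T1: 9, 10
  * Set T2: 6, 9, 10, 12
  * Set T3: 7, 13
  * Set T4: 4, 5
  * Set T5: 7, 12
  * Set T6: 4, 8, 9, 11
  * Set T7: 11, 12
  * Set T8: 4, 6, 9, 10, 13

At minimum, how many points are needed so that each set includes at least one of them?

4

Take H = {5, 7, 9, 11}. Each listed set contains at least one of these, so H is a hitting set of size 4.
The sets T1, T3, T4, T7 are pairwise disjoint, so any hitting set needs a separate point for each — at least 4. Hence 4 is optimal.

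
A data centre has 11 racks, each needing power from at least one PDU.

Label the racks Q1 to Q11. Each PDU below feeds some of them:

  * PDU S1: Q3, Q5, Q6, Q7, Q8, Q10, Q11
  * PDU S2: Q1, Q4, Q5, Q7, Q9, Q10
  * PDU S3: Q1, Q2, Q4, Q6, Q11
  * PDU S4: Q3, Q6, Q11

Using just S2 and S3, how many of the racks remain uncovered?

Union of S2, S3 = {Q1, Q2, Q4, Q5, Q6, Q7, Q9, Q10, Q11}.
Not covered: Q3, Q8 — 2 racks.

2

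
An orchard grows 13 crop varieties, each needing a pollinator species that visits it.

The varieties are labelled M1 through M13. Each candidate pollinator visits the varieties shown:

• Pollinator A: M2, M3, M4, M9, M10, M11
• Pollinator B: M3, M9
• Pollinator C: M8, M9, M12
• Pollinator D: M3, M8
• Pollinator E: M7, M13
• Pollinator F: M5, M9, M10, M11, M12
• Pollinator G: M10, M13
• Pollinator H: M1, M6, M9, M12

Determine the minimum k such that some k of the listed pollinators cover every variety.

A and C and E and F and H together: A ∪ C ∪ E ∪ F ∪ H = {M1, M2, M3, M4, M5, M6, M7, M8, M9, M10, M11, M12, M13} — every variety is covered.
No 4 of the 8 pollinators cover everything (all 70 combinations miss at least one variety), so 5 is optimal.

5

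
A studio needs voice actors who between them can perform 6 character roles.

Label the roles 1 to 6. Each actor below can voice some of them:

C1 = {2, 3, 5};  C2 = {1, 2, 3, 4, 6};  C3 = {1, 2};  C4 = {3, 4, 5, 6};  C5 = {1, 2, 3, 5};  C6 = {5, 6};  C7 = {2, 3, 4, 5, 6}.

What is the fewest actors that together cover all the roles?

C1 and C2 together: C1 ∪ C2 = {1, 2, 3, 4, 5, 6} — every role is covered.
No single actor has all 6 roles (the largest, C2, has 5), so 2 is optimal.

2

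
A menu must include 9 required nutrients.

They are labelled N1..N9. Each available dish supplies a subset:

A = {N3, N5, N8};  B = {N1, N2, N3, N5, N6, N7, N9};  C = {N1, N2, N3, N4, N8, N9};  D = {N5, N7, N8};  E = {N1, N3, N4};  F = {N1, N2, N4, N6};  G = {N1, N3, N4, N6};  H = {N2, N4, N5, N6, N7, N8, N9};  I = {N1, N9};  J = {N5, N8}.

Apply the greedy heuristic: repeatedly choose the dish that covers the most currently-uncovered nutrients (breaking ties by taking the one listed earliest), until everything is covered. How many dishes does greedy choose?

Greedy: pick B (covers 7 new) → pick C (covers 2 new). Total picks: 2.

2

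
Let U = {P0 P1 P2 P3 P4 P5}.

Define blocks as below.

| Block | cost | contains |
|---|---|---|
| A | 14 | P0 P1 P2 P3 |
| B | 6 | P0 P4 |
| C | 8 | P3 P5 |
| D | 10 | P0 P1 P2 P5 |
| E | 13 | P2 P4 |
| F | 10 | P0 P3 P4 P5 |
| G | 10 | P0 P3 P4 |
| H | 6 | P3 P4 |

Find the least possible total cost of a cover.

D, H together cover every item (D ∪ H = {P0, P1, P2, P3, P4, P5}); total cost 10 + 6 = 16.
No covering selection has total cost below 16.

16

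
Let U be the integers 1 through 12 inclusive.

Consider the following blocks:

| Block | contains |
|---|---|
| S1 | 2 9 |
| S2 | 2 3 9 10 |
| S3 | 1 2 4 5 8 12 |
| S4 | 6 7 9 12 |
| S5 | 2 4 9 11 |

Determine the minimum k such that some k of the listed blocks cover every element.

S2 and S3 and S4 and S5 together: S2 ∪ S3 ∪ S4 ∪ S5 = {1, 2, 3, 4, 5, 6, 7, 8, 9, 10, 11, 12} — every element is covered.
No 3 of the 5 blocks cover everything (all 10 combinations miss at least one element), so 4 is optimal.

4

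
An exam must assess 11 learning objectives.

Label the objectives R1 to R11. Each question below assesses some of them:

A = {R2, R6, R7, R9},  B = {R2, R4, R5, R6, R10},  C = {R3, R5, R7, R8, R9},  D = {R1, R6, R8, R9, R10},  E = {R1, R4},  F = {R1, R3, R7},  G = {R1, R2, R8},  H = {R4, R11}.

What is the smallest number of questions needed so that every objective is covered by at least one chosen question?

4

B and D and F and H together: B ∪ D ∪ F ∪ H = {R1, R2, R3, R4, R5, R6, R7, R8, R9, R10, R11} — every objective is covered.
No 3 of the 8 questions cover everything (all 56 combinations miss at least one objective), so 4 is optimal.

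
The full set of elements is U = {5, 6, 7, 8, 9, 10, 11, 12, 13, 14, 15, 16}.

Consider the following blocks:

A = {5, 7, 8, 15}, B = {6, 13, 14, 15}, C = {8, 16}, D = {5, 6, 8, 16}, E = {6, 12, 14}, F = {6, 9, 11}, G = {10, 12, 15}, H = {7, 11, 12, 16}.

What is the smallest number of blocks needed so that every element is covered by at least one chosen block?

Take {A, B, C, F, G}. Their union is {5, 6, 7, 8, 9, 10, 11, 12, 13, 14, 15, 16}, which is all 12 elements.
No 4 of the 8 blocks cover everything (all 70 combinations miss at least one element), so 5 is optimal.

5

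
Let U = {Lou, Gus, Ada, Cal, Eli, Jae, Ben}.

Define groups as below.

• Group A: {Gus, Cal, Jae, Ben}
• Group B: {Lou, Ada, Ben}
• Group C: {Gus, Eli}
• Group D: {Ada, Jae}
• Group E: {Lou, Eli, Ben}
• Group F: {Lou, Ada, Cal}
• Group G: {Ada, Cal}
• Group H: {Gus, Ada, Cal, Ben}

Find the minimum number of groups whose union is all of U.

A, E, and F cover everything between them: the union {Lou, Gus, Ada, Cal, Eli, Jae, Ben} is all of U.
No 2 of the 8 groups cover everything (all 28 combinations miss at least one point), so 3 is optimal.

3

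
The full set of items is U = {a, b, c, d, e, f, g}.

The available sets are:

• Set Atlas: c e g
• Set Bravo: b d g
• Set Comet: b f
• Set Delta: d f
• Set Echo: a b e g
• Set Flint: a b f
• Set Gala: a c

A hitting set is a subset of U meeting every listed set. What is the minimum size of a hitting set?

H = {b, c, d} meets every set (each contains at least one member of H), and |H| = 3.
No choice of 2 items meets every set, so 3 is the minimum.

3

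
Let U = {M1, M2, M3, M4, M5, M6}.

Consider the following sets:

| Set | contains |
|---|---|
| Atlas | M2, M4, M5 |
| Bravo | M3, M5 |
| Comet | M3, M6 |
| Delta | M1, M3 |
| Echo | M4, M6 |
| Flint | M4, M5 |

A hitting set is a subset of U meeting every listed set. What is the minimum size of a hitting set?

2

Take H = {M3, M4}. Each listed set contains at least one of these, so H is a hitting set of size 2.
The sets Atlas, Delta are pairwise disjoint, so any hitting set needs a separate point for each — at least 2. Hence 2 is optimal.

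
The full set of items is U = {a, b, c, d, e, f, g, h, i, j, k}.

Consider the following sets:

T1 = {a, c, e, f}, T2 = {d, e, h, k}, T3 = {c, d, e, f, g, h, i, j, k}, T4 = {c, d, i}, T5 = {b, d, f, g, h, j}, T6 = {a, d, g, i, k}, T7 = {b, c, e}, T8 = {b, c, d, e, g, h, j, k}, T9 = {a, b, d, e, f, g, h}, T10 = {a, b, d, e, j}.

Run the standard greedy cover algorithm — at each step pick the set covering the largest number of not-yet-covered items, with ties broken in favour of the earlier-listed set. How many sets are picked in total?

Greedy: pick T3 (covers 9 new) → pick T9 (covers 2 new). Total picks: 2.

2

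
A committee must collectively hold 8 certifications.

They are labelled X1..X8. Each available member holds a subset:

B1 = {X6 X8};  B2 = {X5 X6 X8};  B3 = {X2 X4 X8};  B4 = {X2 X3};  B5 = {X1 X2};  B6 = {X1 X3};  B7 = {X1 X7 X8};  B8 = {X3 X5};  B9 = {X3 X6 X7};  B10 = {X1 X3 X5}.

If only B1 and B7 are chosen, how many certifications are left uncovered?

Union of B1, B7 = {X1, X6, X7, X8}.
Not covered: X2, X3, X4, X5 — 4 certifications.

4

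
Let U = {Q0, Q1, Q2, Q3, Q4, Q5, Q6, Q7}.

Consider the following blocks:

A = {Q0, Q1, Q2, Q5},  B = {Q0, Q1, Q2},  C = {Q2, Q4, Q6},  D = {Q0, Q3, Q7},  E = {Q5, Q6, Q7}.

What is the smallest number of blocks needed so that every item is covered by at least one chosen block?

3

Take {A, C, D}. Their union is {Q0, Q1, Q2, Q3, Q4, Q5, Q6, Q7}, which is all 8 items.
Only D contains Q3, so D is forced; the remaining 5 items need at least 2 more blocks (each remaining block adds at most 3) — so at least 3 blocks are needed, and 3 is optimal.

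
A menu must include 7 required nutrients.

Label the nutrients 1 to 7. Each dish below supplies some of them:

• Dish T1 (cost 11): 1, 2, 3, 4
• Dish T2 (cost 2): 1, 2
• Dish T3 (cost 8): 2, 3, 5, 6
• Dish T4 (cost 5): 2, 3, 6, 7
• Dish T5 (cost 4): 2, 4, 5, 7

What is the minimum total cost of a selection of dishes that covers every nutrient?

11

T2, T4, T5 together cover every nutrient (T2 ∪ T4 ∪ T5 = {1, 2, 3, 4, 5, 6, 7}); total cost 2 + 5 + 4 = 11.
No covering selection has total cost below 11.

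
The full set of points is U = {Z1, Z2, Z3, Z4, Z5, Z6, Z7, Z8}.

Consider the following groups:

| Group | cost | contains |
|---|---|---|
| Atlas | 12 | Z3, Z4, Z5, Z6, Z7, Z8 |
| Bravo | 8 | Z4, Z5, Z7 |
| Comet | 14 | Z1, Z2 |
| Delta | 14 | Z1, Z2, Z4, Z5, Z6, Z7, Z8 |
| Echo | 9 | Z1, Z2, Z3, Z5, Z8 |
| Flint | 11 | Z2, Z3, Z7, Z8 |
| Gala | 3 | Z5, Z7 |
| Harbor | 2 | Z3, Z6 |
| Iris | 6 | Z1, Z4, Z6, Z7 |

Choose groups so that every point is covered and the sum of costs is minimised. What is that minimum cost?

15

Echo, Iris together cover every point (Echo ∪ Iris = {Z1, Z2, Z3, Z4, Z5, Z6, Z7, Z8}); total cost 9 + 6 = 15.
The greedy pick Harbor, Gala, Echo, Iris costs 20; no covering selection beats 15.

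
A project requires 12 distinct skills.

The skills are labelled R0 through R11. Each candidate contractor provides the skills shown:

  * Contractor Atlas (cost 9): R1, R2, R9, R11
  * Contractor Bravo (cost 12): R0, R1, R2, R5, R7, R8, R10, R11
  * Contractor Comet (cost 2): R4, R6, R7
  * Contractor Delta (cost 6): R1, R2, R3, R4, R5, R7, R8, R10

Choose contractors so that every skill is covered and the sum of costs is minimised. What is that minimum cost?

Atlas, Bravo, Comet, Delta together cover every skill (Atlas ∪ Bravo ∪ Comet ∪ Delta = {R0, R1, R2, R3, R4, R5, R6, R7, R8, R9, R10, R11}); total cost 9 + 12 + 2 + 6 = 29.
No covering selection has total cost below 29.

29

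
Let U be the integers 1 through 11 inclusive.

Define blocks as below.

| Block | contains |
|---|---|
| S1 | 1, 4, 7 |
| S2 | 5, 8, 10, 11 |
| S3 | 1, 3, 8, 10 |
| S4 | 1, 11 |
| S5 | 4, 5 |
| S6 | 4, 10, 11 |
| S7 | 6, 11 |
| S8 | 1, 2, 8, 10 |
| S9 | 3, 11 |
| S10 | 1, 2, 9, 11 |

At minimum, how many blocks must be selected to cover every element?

S1 and S2 and S3 and S7 and S10 together: S1 ∪ S2 ∪ S3 ∪ S7 ∪ S10 = {1, 2, 3, 4, 5, 6, 7, 8, 9, 10, 11} — every element is covered.
No 4 of the 10 blocks cover everything (all 210 combinations miss at least one element), so 5 is optimal.

5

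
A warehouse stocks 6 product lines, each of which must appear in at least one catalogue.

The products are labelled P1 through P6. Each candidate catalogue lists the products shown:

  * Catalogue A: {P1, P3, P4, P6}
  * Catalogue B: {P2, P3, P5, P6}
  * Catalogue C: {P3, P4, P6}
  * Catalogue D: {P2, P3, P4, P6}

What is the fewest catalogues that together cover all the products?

A and B together: A ∪ B = {P1, P2, P3, P4, P5, P6} — every product is covered.
No single catalogue has all 6 products (the largest, A, has 4), so 2 is optimal.

2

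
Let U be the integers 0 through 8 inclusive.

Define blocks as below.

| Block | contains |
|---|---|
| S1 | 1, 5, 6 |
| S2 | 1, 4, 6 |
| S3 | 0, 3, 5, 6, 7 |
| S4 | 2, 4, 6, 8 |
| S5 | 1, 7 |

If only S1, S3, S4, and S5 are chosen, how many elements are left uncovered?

Union of S1, S3, S4, S5 = {0, 1, 2, 3, 4, 5, 6, 7, 8} — that's every element, so 0 are uncovered.

0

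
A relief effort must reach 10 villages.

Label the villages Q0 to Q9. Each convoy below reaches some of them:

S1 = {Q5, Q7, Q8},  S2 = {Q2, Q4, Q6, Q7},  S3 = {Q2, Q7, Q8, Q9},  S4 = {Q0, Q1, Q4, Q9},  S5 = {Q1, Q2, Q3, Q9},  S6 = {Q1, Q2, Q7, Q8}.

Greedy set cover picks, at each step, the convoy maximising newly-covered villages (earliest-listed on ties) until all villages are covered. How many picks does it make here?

4

Greedy: pick S2 (covers 4 new) → pick S4 (covers 3 new) → pick S1 (covers 2 new) → pick S5 (covers 1 new). Total picks: 4.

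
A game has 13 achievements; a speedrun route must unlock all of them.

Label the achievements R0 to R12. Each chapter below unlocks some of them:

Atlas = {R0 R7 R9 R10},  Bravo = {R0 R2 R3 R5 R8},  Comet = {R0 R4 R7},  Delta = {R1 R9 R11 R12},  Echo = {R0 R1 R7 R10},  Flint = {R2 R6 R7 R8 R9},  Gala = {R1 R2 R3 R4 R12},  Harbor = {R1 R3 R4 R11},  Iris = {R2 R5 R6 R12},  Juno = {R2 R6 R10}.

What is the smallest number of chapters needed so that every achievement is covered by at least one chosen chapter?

4

Take {Atlas, Bravo, Harbor, Iris}. Their union is {R0, R1, R2, R3, R4, R5, R6, R7, R8, R9, R10, R11, R12}, which is all 13 achievements.
No 3 of the 10 chapters cover everything (all 120 combinations miss at least one achievement), so 4 is optimal.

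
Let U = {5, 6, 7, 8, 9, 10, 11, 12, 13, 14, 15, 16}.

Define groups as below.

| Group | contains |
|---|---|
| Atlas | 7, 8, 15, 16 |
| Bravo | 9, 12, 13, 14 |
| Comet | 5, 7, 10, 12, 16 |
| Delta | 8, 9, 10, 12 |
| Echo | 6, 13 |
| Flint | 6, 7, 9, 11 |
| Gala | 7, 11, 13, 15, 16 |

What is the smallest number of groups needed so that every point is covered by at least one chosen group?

4

Take {Atlas, Bravo, Comet, Flint}. Their union is {5, 6, 7, 8, 9, 10, 11, 12, 13, 14, 15, 16}, which is all 12 points.
Only Comet contains 5, so Comet is forced; the remaining 7 points need at least 3 more groups (each remaining group adds at most 3) — so at least 4 groups are needed, and 4 is optimal.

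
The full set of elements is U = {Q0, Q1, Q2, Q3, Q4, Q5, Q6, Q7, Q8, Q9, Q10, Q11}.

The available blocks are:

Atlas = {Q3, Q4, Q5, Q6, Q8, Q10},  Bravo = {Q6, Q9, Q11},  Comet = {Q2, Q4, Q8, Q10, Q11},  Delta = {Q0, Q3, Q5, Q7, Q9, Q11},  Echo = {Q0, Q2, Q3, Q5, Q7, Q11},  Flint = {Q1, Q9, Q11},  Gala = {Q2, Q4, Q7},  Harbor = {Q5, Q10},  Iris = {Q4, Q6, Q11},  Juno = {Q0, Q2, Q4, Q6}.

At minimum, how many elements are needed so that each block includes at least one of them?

3

Take H = {Q4, Q5, Q9}. Each listed block contains at least one of these, so H is a hitting set of size 3.
The blocks Flint, Gala, Harbor are pairwise disjoint, so any hitting set needs a separate element for each — at least 3. Hence 3 is optimal.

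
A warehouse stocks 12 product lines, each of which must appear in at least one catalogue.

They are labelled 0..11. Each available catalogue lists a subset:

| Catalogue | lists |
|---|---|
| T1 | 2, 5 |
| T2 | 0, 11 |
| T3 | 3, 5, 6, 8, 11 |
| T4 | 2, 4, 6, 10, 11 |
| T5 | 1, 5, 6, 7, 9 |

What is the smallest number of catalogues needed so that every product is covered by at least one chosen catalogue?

T2 and T3 and T4 and T5 together: T2 ∪ T3 ∪ T4 ∪ T5 = {0, 1, 2, 3, 4, 5, 6, 7, 8, 9, 10, 11} — every product is covered.
Only T3 contains 3, so T3 is forced; the remaining 7 products need at least 3 more catalogues (each remaining catalogue adds at most 3) — so at least 4 catalogues are needed, and 4 is optimal.

4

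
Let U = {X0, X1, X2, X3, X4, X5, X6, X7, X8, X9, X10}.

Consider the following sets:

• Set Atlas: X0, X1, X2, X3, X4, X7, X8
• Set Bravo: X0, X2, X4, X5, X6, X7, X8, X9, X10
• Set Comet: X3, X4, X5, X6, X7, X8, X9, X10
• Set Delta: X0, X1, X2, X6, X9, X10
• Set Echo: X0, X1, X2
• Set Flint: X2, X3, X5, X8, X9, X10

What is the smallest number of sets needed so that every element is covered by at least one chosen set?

2

Atlas and Comet together: Atlas ∪ Comet = {X0, X1, X2, X3, X4, X5, X6, X7, X8, X9, X10} — every element is covered.
No single set has all 11 elements (the largest, Bravo, has 9), so 2 is optimal.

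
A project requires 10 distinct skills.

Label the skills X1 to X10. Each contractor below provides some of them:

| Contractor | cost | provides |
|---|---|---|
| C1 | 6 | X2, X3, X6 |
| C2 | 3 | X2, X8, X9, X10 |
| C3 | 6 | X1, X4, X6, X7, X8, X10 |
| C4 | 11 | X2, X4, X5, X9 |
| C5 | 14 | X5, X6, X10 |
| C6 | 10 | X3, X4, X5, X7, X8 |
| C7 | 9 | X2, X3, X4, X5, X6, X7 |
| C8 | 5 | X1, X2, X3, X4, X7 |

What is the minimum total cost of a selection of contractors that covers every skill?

C2, C7, C8 together cover every skill (C2 ∪ C7 ∪ C8 = {X1, X2, X3, X4, X5, X6, X7, X8, X9, X10}); total cost 3 + 9 + 5 = 17.
No covering selection has total cost below 17.

17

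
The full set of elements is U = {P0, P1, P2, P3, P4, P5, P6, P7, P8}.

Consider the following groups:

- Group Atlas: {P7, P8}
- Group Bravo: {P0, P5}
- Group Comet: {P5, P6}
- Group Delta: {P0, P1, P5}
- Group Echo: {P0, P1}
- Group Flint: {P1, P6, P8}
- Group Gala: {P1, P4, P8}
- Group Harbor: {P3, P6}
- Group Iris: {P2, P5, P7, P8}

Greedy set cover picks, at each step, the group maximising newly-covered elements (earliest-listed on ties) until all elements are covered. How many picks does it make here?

4

Greedy: pick Iris (covers 4 new) → pick Delta (covers 2 new) → pick Harbor (covers 2 new) → pick Gala (covers 1 new). Total picks: 4.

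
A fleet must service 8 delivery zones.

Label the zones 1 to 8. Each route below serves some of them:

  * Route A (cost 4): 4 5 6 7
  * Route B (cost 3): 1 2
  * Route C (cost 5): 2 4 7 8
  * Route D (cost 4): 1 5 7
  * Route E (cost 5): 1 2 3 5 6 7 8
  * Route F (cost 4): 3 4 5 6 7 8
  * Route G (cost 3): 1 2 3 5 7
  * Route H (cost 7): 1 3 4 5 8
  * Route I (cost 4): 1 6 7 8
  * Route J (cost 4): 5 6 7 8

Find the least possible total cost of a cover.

F, G together cover every zone (F ∪ G = {1, 2, 3, 4, 5, 6, 7, 8}); total cost 4 + 3 = 7.
No covering selection has total cost below 7.

7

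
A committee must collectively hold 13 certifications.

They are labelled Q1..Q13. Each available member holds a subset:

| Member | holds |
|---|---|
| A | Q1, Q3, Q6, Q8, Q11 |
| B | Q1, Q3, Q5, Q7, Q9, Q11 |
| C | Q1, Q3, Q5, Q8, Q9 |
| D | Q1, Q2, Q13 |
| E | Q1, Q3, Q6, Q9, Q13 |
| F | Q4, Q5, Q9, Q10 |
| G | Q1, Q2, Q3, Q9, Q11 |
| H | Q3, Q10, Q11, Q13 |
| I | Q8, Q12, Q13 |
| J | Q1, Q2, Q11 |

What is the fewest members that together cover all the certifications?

5

Take {A, B, D, F, I}. Their union is {Q1, Q2, Q3, Q4, Q5, Q6, Q7, Q8, Q9, Q10, Q11, Q12, Q13}, which is all 13 certifications.
No 4 of the 10 members cover everything (all 210 combinations miss at least one certification), so 5 is optimal.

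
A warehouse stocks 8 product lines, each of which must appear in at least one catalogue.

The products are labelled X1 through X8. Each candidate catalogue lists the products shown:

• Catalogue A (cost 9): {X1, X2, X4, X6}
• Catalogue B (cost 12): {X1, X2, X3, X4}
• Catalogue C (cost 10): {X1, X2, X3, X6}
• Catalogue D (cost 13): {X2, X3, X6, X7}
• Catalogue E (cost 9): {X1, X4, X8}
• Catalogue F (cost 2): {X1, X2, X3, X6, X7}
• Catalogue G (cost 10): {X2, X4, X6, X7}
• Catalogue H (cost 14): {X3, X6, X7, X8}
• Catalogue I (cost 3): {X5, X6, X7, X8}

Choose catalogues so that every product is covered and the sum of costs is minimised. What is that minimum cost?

14

A, F, I together cover every product (A ∪ F ∪ I = {X1, X2, X3, X4, X5, X6, X7, X8}); total cost 9 + 2 + 3 = 14.
No covering selection has total cost below 14.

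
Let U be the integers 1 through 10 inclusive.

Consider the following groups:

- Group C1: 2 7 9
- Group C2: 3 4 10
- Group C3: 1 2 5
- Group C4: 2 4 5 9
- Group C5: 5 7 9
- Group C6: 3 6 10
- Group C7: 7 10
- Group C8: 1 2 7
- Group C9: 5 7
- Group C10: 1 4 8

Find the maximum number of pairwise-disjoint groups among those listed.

C5, C6, C10 are pairwise disjoint (C5={5,7,9}; C6={3,6,10}; C10={1,4,8}).
Every remaining group overlaps one of these, and no 4 of the listed groups are pairwise disjoint, so 3 is the maximum.

3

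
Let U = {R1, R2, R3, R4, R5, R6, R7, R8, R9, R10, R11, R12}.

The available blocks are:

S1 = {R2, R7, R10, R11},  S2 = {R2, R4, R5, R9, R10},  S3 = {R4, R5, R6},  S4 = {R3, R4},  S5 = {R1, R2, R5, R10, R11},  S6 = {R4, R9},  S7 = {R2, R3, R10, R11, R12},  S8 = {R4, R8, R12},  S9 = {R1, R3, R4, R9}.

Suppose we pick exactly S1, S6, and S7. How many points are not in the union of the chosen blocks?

4

Union of S1, S6, S7 = {R2, R3, R4, R7, R9, R10, R11, R12}.
Not covered: R1, R5, R6, R8 — 4 points.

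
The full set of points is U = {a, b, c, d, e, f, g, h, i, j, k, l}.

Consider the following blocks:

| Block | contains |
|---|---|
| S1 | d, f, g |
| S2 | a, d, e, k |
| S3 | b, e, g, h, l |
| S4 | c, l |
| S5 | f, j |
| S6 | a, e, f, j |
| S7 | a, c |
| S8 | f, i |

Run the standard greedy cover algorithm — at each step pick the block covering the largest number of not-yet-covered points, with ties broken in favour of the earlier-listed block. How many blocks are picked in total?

Greedy: pick S3 (covers 5 new) → pick S2 (covers 3 new) → pick S5 (covers 2 new) → pick S4 (covers 1 new) → pick S8 (covers 1 new). Total picks: 5.

5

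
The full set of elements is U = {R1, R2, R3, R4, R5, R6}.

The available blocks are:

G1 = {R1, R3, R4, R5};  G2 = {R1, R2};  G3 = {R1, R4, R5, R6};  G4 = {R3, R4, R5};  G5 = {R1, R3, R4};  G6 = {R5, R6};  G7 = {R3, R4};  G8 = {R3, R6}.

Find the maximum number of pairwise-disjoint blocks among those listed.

3

G2, G6, G7 are pairwise disjoint (G2={R1,R2}; G6={R5,R6}; G7={R3,R4}).
Every remaining block overlaps one of these, and no 4 of the listed blocks are pairwise disjoint, so 3 is the maximum.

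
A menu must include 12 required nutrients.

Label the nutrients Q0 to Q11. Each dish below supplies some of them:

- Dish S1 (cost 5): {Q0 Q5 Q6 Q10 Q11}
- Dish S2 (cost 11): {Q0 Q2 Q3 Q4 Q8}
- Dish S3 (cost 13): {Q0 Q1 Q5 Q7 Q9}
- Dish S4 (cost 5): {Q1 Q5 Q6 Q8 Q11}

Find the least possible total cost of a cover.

S1, S2, S3 together cover every nutrient (S1 ∪ S2 ∪ S3 = {Q0, Q1, Q2, Q3, Q4, Q5, Q6, Q7, Q8, Q9, Q10, Q11}); total cost 5 + 11 + 13 = 29.
The greedy pick S1, S4, S2, S3 costs 34; no covering selection beats 29.

29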